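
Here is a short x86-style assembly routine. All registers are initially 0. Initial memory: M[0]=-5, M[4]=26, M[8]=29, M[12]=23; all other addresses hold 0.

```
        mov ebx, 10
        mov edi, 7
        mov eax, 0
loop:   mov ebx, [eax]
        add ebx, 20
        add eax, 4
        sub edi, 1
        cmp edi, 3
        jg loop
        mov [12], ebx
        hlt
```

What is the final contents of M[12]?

ebx=10
edi=7
eax=0
ebx=M[0]=-5
ebx=(-5)+20=15
eax=0+4=4
edi=7-1=6
cmp edi, 3  (cmp 6,3)
jg loop: taken
ebx=M[4]=26
ebx=26+20=46
eax=4+4=8
edi=6-1=5
cmp edi, 3  (cmp 5,3)
jg loop: taken
ebx=M[8]=29
ebx=29+20=49
eax=8+4=12
edi=5-1=4
cmp edi, 3  (cmp 4,3)
jg loop: taken
ebx=M[12]=23
ebx=23+20=43
eax=12+4=16
edi=4-1=3
cmp edi, 3  (cmp 3,3)
jg loop: not taken
mov [12], ebx → M[12]=43
halt.

43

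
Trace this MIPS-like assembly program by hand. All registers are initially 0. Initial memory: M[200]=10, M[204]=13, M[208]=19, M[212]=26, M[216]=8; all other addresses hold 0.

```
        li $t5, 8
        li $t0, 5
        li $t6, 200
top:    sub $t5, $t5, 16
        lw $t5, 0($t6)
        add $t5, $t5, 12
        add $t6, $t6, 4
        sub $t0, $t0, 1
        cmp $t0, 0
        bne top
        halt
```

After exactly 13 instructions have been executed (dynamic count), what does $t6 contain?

li $t5, 8 → $t5=8
li $t0, 5 → $t0=5
li $t6, 200 → $t6=200
sub $t5, $t5, 16 → $t5=8-16=-8
lw $t5, 0($t6) → $t5=M[200]=10
add $t5, $t5, 12 → $t5=10+12=22
add $t6, $t6, 4 → $t6=200+4=204
sub $t0, $t0, 1 → $t0=5-1=4
cmp $t0, 0  (cmp 4,0)
bne top: taken
sub $t5, $t5, 16 → $t5=22-16=6
lw $t5, 0($t6) → $t5=M[204]=13
add $t5, $t5, 12 → $t5=13+12=25
After step 13: $t6 = 204.

204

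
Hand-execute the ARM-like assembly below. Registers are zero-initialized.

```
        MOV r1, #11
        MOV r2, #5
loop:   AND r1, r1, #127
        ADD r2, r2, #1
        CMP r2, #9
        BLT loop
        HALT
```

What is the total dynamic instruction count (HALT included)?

MOV r1, #11 → r1=11
MOV r2, #5 → r2=5
AND r1, r1, #127 → r1=11&127=11
ADD r2, r2, #1 → r2=5+1=6
CMP r2, #9  (cmp 6,9)
BLT loop: taken
AND r1, r1, #127 → r1=11&127=11
ADD r2, r2, #1 → r2=6+1=7
CMP r2, #9  (cmp 7,9)
BLT loop: taken
AND r1, r1, #127 → r1=11&127=11
ADD r2, r2, #1 → r2=7+1=8
CMP r2, #9  (cmp 8,9)
BLT loop: taken
AND r1, r1, #127 → r1=11&127=11
ADD r2, r2, #1 → r2=8+1=9
CMP r2, #9  (cmp 9,9)
BLT loop: not taken
halt.
Total executed instructions: 19.

19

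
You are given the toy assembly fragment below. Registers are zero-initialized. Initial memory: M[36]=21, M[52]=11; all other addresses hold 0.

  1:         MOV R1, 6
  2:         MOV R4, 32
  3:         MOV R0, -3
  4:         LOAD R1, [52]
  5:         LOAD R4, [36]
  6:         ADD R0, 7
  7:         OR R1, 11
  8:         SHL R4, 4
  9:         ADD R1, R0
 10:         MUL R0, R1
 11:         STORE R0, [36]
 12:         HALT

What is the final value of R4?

after MOV R1, 6: R1=6
after MOV R4, 32: R4=32
after MOV R0, -3: R0=-3
after LOAD R1, [52]: R1=M[52]=11
after LOAD R4, [36]: R4=M[36]=21
after ADD R0, 7: R0=(-3)+7=4
after OR R1, 11: R1=11|11=11
after SHL R4, 4: R4=21<<4=336
after ADD R1, R0: R1=11+4=15
after MUL R0, R1: R0=4*15=60
STORE R0, [36] → M[36]=60
halt.

336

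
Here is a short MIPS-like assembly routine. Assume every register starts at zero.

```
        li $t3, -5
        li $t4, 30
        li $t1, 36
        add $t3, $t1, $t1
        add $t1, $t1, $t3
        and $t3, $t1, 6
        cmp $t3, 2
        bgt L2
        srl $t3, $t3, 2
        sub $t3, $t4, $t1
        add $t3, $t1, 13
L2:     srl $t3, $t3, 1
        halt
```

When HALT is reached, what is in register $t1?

$t3=-5
$t4=30
$t1=36
$t3=36+36=72
$t1=36+72=108
$t3=108&6=4
cmp $t3, 2  (cmp 4,2)
bgt L2: taken
$t3=4>>1=2
halt.

108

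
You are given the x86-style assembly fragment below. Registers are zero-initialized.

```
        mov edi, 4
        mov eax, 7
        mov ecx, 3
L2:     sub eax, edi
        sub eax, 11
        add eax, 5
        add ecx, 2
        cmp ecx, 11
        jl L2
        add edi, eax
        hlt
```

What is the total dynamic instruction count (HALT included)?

29

mov edi, 4 → edi=4
mov eax, 7 → eax=7
mov ecx, 3 → ecx=3
sub eax, edi → eax=7-4=3
sub eax, 11 → eax=3-11=-8
add eax, 5 → eax=(-8)+5=-3
add ecx, 2 → ecx=3+2=5
cmp ecx, 11  (cmp 5,11)
jl L2: taken
sub eax, edi → eax=(-3)-4=-7
sub eax, 11 → eax=(-7)-11=-18
add eax, 5 → eax=(-18)+5=-13
add ecx, 2 → ecx=5+2=7
cmp ecx, 11  (cmp 7,11)
jl L2: taken
sub eax, edi → eax=(-13)-4=-17
sub eax, 11 → eax=(-17)-11=-28
add eax, 5 → eax=(-28)+5=-23
add ecx, 2 → ecx=7+2=9
cmp ecx, 11  (cmp 9,11)
jl L2: taken
sub eax, edi → eax=(-23)-4=-27
sub eax, 11 → eax=(-27)-11=-38
add eax, 5 → eax=(-38)+5=-33
add ecx, 2 → ecx=9+2=11
cmp ecx, 11  (cmp 11,11)
jl L2: not taken
add edi, eax → edi=4+(-33)=-29
halt.
Total executed instructions: 29.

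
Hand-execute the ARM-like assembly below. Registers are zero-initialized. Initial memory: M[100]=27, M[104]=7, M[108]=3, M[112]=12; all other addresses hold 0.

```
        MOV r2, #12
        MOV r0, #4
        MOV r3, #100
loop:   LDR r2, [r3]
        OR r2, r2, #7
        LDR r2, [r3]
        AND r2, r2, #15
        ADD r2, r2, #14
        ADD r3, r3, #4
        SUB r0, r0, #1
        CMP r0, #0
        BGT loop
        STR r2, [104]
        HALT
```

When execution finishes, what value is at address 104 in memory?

r2=12
r0=4
r3=100
r2=M[100]=27
r2=27|7=31
r2=M[100]=27
r2=27&15=11
r2=11+14=25
r3=100+4=104
r0=4-1=3
CMP r0, #0  (cmp 3,0)
BGT loop: taken
r2=M[104]=7
r2=7|7=7
r2=M[104]=7
r2=7&15=7
r2=7+14=21
r3=104+4=108
r0=3-1=2
CMP r0, #0  (cmp 2,0)
BGT loop: taken
r2=M[108]=3
r2=3|7=7
r2=M[108]=3
r2=3&15=3
r2=3+14=17
r3=108+4=112
r0=2-1=1
CMP r0, #0  (cmp 1,0)
BGT loop: taken
r2=M[112]=12
r2=12|7=15
r2=M[112]=12
r2=12&15=12
r2=12+14=26
r3=112+4=116
r0=1-1=0
CMP r0, #0  (cmp 0,0)
BGT loop: not taken
STR r2, [104] → M[104]=26
halt.

26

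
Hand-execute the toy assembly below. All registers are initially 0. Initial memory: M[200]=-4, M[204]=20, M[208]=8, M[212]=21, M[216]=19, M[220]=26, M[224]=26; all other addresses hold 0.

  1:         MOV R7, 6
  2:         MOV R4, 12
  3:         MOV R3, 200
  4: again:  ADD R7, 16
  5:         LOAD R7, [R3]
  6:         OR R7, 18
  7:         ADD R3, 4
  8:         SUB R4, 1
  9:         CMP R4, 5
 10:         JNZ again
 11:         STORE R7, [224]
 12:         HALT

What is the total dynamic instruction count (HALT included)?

54

MOV R7, 6 → R7=6
MOV R4, 12 → R4=12
MOV R3, 200 → R3=200
ADD R7, 16 → R7=6+16=22
LOAD R7, [R3] → R7=M[200]=-4
OR R7, 18 → R7=(-4)|18=-2
ADD R3, 4 → R3=200+4=204
SUB R4, 1 → R4=12-1=11
CMP R4, 5  (cmp 11,5)
JNZ again: taken
ADD R7, 16 → R7=(-2)+16=14
LOAD R7, [R3] → R7=M[204]=20
OR R7, 18 → R7=20|18=22
ADD R3, 4 → R3=204+4=208
SUB R4, 1 → R4=11-1=10
CMP R4, 5  (cmp 10,5)
JNZ again: taken
ADD R7, 16 → R7=22+16=38
LOAD R7, [R3] → R7=M[208]=8
OR R7, 18 → R7=8|18=26
ADD R3, 4 → R3=208+4=212
SUB R4, 1 → R4=10-1=9
CMP R4, 5  (cmp 9,5)
JNZ again: taken
ADD R7, 16 → R7=26+16=42
LOAD R7, [R3] → R7=M[212]=21
OR R7, 18 → R7=21|18=23
ADD R3, 4 → R3=212+4=216
SUB R4, 1 → R4=9-1=8
CMP R4, 5  (cmp 8,5)
JNZ again: taken
ADD R7, 16 → R7=23+16=39
LOAD R7, [R3] → R7=M[216]=19
OR R7, 18 → R7=19|18=19
ADD R3, 4 → R3=216+4=220
SUB R4, 1 → R4=8-1=7
CMP R4, 5  (cmp 7,5)
JNZ again: taken
ADD R7, 16 → R7=19+16=35
LOAD R7, [R3] → R7=M[220]=26
OR R7, 18 → R7=26|18=26
ADD R3, 4 → R3=220+4=224
SUB R4, 1 → R4=7-1=6
CMP R4, 5  (cmp 6,5)
JNZ again: taken
ADD R7, 16 → R7=26+16=42
LOAD R7, [R3] → R7=M[224]=26
OR R7, 18 → R7=26|18=26
ADD R3, 4 → R3=224+4=228
SUB R4, 1 → R4=6-1=5
CMP R4, 5  (cmp 5,5)
JNZ again: not taken
STORE R7, [224] → M[224]=26
halt.
Total executed instructions: 54.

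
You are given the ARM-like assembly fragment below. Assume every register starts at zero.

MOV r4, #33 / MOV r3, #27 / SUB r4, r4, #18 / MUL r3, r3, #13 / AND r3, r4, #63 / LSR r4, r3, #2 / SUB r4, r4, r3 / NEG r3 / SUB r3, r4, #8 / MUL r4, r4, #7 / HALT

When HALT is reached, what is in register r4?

MOV r4, #33 → r4=33
MOV r3, #27 → r3=27
SUB r4, r4, #18 → r4=33-18=15
MUL r3, r3, #13 → r3=27*13=351
AND r3, r4, #63 → r3=15&63=15
LSR r4, r3, #2 → r4=15>>2=3
SUB r4, r4, r3 → r4=3-15=-12
NEG r3 → r3=-(15)=-15
SUB r3, r4, #8 → r3=(-12)-8=-20
MUL r4, r4, #7 → r4=(-12)*7=-84
halt.

-84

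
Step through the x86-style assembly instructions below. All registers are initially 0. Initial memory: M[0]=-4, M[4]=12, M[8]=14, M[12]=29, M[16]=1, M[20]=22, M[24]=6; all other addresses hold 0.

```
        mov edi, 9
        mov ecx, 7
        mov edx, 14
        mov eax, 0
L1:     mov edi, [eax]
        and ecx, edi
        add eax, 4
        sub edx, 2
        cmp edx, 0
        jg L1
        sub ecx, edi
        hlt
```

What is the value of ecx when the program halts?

mov edi, 9 → edi=9
mov ecx, 7 → ecx=7
mov edx, 14 → edx=14
mov eax, 0 → eax=0
mov edi, [eax] → edi=M[0]=-4
and ecx, edi → ecx=7&(-4)=4
add eax, 4 → eax=0+4=4
sub edx, 2 → edx=14-2=12
cmp edx, 0  (cmp 12,0)
jg L1: taken
mov edi, [eax] → edi=M[4]=12
and ecx, edi → ecx=4&12=4
add eax, 4 → eax=4+4=8
sub edx, 2 → edx=12-2=10
cmp edx, 0  (cmp 10,0)
jg L1: taken
mov edi, [eax] → edi=M[8]=14
and ecx, edi → ecx=4&14=4
add eax, 4 → eax=8+4=12
sub edx, 2 → edx=10-2=8
cmp edx, 0  (cmp 8,0)
jg L1: taken
mov edi, [eax] → edi=M[12]=29
and ecx, edi → ecx=4&29=4
add eax, 4 → eax=12+4=16
sub edx, 2 → edx=8-2=6
cmp edx, 0  (cmp 6,0)
jg L1: taken
mov edi, [eax] → edi=M[16]=1
and ecx, edi → ecx=4&1=0
add eax, 4 → eax=16+4=20
sub edx, 2 → edx=6-2=4
cmp edx, 0  (cmp 4,0)
jg L1: taken
mov edi, [eax] → edi=M[20]=22
and ecx, edi → ecx=0&22=0
add eax, 4 → eax=20+4=24
sub edx, 2 → edx=4-2=2
cmp edx, 0  (cmp 2,0)
jg L1: taken
mov edi, [eax] → edi=M[24]=6
and ecx, edi → ecx=0&6=0
add eax, 4 → eax=24+4=28
sub edx, 2 → edx=2-2=0
cmp edx, 0  (cmp 0,0)
jg L1: not taken
sub ecx, edi → ecx=0-6=-6
halt.

-6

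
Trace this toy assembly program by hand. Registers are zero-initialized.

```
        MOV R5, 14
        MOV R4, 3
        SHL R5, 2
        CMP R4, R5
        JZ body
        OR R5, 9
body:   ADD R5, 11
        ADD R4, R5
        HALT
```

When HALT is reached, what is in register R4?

R5=14
R4=3
R5=14<<2=56
CMP R4, R5  (cmp 3,56)
JZ body: not taken
R5=56|9=57
R5=57+11=68
R4=3+68=71
halt.

71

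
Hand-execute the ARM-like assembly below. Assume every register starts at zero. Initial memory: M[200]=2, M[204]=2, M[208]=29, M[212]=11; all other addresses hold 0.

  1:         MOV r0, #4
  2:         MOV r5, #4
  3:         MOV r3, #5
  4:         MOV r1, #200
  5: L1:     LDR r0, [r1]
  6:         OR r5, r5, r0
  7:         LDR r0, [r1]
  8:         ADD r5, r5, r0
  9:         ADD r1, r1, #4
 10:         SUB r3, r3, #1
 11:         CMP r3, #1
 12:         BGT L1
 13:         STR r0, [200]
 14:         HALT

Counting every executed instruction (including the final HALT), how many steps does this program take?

38

r0=4
r5=4
r3=5
r1=200
r0=M[200]=2
r5=4|2=6
r0=M[200]=2
r5=6+2=8
r1=200+4=204
r3=5-1=4
CMP r3, #1  (cmp 4,1)
BGT L1: taken
r0=M[204]=2
r5=8|2=10
r0=M[204]=2
r5=10+2=12
r1=204+4=208
r3=4-1=3
CMP r3, #1  (cmp 3,1)
BGT L1: taken
r0=M[208]=29
r5=12|29=29
r0=M[208]=29
r5=29+29=58
r1=208+4=212
r3=3-1=2
CMP r3, #1  (cmp 2,1)
BGT L1: taken
r0=M[212]=11
r5=58|11=59
r0=M[212]=11
r5=59+11=70
r1=212+4=216
r3=2-1=1
CMP r3, #1  (cmp 1,1)
BGT L1: not taken
STR r0, [200] → M[200]=11
halt.
Total executed instructions: 38.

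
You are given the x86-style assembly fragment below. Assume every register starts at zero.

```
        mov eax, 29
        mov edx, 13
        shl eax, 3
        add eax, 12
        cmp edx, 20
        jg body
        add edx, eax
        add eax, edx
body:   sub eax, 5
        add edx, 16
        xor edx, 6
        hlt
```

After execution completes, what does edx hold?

279

after mov eax, 29: eax=29
after mov edx, 13: edx=13
after shl eax, 3: eax=29<<3=232
after add eax, 12: eax=232+12=244
cmp edx, 20  (cmp 13,20)
jg body: not taken
after add edx, eax: edx=13+244=257
after add eax, edx: eax=244+257=501
after sub eax, 5: eax=501-5=496
after add edx, 16: edx=257+16=273
after xor edx, 6: edx=273^6=279
halt.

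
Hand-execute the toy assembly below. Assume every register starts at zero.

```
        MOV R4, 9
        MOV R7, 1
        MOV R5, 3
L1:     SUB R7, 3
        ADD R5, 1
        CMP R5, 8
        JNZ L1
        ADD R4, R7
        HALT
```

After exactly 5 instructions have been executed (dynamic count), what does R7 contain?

-2

R4=9
R7=1
R5=3
R7=1-3=-2
R5=3+1=4
After step 5: R7 = -2.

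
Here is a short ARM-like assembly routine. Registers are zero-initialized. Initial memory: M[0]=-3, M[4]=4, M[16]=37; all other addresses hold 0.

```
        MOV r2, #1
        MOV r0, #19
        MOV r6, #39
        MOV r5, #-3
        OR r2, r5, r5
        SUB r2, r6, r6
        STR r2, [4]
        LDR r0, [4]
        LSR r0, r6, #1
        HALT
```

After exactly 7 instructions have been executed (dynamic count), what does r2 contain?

r2=1
r0=19
r6=39
r5=-3
r2=(-3)|(-3)=-3
r2=39-39=0
STR r2, [4] → M[4]=0
After step 7: r2 = 0.

0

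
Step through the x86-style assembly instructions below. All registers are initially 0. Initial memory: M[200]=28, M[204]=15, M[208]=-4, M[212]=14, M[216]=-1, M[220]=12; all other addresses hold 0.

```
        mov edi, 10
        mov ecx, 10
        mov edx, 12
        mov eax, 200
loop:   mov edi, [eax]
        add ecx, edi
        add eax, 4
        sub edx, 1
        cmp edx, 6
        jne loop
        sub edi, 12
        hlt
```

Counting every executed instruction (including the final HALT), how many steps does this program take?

42

mov edi, 10 → edi=10
mov ecx, 10 → ecx=10
mov edx, 12 → edx=12
mov eax, 200 → eax=200
mov edi, [eax] → edi=M[200]=28
add ecx, edi → ecx=10+28=38
add eax, 4 → eax=200+4=204
sub edx, 1 → edx=12-1=11
cmp edx, 6  (cmp 11,6)
jne loop: taken
mov edi, [eax] → edi=M[204]=15
add ecx, edi → ecx=38+15=53
add eax, 4 → eax=204+4=208
sub edx, 1 → edx=11-1=10
cmp edx, 6  (cmp 10,6)
jne loop: taken
mov edi, [eax] → edi=M[208]=-4
add ecx, edi → ecx=53+(-4)=49
add eax, 4 → eax=208+4=212
sub edx, 1 → edx=10-1=9
cmp edx, 6  (cmp 9,6)
jne loop: taken
mov edi, [eax] → edi=M[212]=14
add ecx, edi → ecx=49+14=63
add eax, 4 → eax=212+4=216
sub edx, 1 → edx=9-1=8
cmp edx, 6  (cmp 8,6)
jne loop: taken
mov edi, [eax] → edi=M[216]=-1
add ecx, edi → ecx=63+(-1)=62
add eax, 4 → eax=216+4=220
sub edx, 1 → edx=8-1=7
cmp edx, 6  (cmp 7,6)
jne loop: taken
mov edi, [eax] → edi=M[220]=12
add ecx, edi → ecx=62+12=74
add eax, 4 → eax=220+4=224
sub edx, 1 → edx=7-1=6
cmp edx, 6  (cmp 6,6)
jne loop: not taken
sub edi, 12 → edi=12-12=0
halt.
Total executed instructions: 42.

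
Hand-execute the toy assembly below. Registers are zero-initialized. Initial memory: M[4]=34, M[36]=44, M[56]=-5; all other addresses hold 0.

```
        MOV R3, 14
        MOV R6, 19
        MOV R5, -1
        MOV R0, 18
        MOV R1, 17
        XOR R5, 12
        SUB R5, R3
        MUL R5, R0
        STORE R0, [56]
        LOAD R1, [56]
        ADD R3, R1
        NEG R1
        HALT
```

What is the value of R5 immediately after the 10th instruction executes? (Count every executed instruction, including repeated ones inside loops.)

-486

MOV R3, 14 → R3=14
MOV R6, 19 → R6=19
MOV R5, -1 → R5=-1
MOV R0, 18 → R0=18
MOV R1, 17 → R1=17
XOR R5, 12 → R5=(-1)^12=-13
SUB R5, R3 → R5=(-13)-14=-27
MUL R5, R0 → R5=(-27)*18=-486
STORE R0, [56] → M[56]=18
LOAD R1, [56] → R1=M[56]=18
After step 10: R5 = -486.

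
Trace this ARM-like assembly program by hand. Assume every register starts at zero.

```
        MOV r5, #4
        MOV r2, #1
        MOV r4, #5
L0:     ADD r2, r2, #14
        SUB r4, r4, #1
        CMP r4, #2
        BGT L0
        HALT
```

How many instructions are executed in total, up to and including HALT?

16

r5=4
r2=1
r4=5
r2=1+14=15
r4=5-1=4
CMP r4, #2  (cmp 4,2)
BGT L0: taken
r2=15+14=29
r4=4-1=3
CMP r4, #2  (cmp 3,2)
BGT L0: taken
r2=29+14=43
r4=3-1=2
CMP r4, #2  (cmp 2,2)
BGT L0: not taken
halt.
Total executed instructions: 16.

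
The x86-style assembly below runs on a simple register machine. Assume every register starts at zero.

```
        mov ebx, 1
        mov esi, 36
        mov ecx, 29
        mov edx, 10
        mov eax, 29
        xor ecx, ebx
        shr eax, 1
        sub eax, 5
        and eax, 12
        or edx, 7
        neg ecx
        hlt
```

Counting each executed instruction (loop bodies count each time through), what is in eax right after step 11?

mov ebx, 1 → ebx=1
mov esi, 36 → esi=36
mov ecx, 29 → ecx=29
mov edx, 10 → edx=10
mov eax, 29 → eax=29
xor ecx, ebx → ecx=29^1=28
shr eax, 1 → eax=29>>1=14
sub eax, 5 → eax=14-5=9
and eax, 12 → eax=9&12=8
or edx, 7 → edx=10|7=15
neg ecx → ecx=-(28)=-28
After step 11: eax = 8.

8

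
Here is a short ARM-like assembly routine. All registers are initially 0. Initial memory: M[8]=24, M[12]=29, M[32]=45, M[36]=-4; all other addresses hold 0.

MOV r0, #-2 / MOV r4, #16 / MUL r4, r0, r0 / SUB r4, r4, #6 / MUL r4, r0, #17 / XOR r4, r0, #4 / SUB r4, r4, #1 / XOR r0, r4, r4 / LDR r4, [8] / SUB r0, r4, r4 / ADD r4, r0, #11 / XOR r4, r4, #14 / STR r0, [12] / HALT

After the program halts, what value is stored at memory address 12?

0

MOV r0, #-2 → r0=-2
MOV r4, #16 → r4=16
MUL r4, r0, r0 → r4=(-2)*(-2)=4
SUB r4, r4, #6 → r4=4-6=-2
MUL r4, r0, #17 → r4=(-2)*17=-34
XOR r4, r0, #4 → r4=(-2)^4=-6
SUB r4, r4, #1 → r4=(-6)-1=-7
XOR r0, r4, r4 → r0=(-7)^(-7)=0
LDR r4, [8] → r4=M[8]=24
SUB r0, r4, r4 → r0=24-24=0
ADD r4, r0, #11 → r4=0+11=11
XOR r4, r4, #14 → r4=11^14=5
STR r0, [12] → M[12]=0
halt.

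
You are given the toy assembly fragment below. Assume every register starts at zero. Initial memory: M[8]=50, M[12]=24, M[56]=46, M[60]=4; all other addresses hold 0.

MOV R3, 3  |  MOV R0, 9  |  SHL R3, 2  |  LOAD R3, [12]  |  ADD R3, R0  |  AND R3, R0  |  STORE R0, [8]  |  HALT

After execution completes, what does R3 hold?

1

MOV R3, 3 → R3=3
MOV R0, 9 → R0=9
SHL R3, 2 → R3=3<<2=12
LOAD R3, [12] → R3=M[12]=24
ADD R3, R0 → R3=24+9=33
AND R3, R0 → R3=33&9=1
STORE R0, [8] → M[8]=9
halt.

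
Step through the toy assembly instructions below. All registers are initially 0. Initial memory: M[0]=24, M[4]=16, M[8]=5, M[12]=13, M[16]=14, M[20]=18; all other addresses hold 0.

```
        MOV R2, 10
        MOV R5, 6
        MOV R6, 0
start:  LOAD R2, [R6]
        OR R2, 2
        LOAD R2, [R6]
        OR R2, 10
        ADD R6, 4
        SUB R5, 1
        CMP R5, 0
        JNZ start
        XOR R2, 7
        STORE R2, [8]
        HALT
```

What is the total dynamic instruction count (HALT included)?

54

MOV R2, 10 → R2=10
MOV R5, 6 → R5=6
MOV R6, 0 → R6=0
LOAD R2, [R6] → R2=M[0]=24
OR R2, 2 → R2=24|2=26
LOAD R2, [R6] → R2=M[0]=24
OR R2, 10 → R2=24|10=26
ADD R6, 4 → R6=0+4=4
SUB R5, 1 → R5=6-1=5
CMP R5, 0  (cmp 5,0)
JNZ start: taken
LOAD R2, [R6] → R2=M[4]=16
OR R2, 2 → R2=16|2=18
LOAD R2, [R6] → R2=M[4]=16
OR R2, 10 → R2=16|10=26
ADD R6, 4 → R6=4+4=8
SUB R5, 1 → R5=5-1=4
CMP R5, 0  (cmp 4,0)
JNZ start: taken
LOAD R2, [R6] → R2=M[8]=5
OR R2, 2 → R2=5|2=7
LOAD R2, [R6] → R2=M[8]=5
OR R2, 10 → R2=5|10=15
ADD R6, 4 → R6=8+4=12
SUB R5, 1 → R5=4-1=3
CMP R5, 0  (cmp 3,0)
JNZ start: taken
LOAD R2, [R6] → R2=M[12]=13
OR R2, 2 → R2=13|2=15
LOAD R2, [R6] → R2=M[12]=13
OR R2, 10 → R2=13|10=15
ADD R6, 4 → R6=12+4=16
SUB R5, 1 → R5=3-1=2
CMP R5, 0  (cmp 2,0)
JNZ start: taken
LOAD R2, [R6] → R2=M[16]=14
OR R2, 2 → R2=14|2=14
LOAD R2, [R6] → R2=M[16]=14
OR R2, 10 → R2=14|10=14
ADD R6, 4 → R6=16+4=20
SUB R5, 1 → R5=2-1=1
CMP R5, 0  (cmp 1,0)
JNZ start: taken
LOAD R2, [R6] → R2=M[20]=18
OR R2, 2 → R2=18|2=18
LOAD R2, [R6] → R2=M[20]=18
OR R2, 10 → R2=18|10=26
ADD R6, 4 → R6=20+4=24
SUB R5, 1 → R5=1-1=0
CMP R5, 0  (cmp 0,0)
JNZ start: not taken
XOR R2, 7 → R2=26^7=29
STORE R2, [8] → M[8]=29
halt.
Total executed instructions: 54.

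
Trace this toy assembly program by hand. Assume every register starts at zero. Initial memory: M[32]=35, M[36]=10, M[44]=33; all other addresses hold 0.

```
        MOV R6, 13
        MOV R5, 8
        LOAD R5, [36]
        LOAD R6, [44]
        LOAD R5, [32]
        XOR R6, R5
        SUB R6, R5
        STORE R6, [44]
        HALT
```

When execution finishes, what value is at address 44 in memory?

-33

R6=13
R5=8
R5=M[36]=10
R6=M[44]=33
R5=M[32]=35
R6=33^35=2
R6=2-35=-33
STORE R6, [44] → M[44]=-33
halt.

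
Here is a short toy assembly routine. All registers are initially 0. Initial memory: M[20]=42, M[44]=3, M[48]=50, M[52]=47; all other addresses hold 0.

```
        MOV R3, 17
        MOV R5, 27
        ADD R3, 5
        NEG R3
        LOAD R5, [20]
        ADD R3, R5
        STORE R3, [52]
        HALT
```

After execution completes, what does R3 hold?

MOV R3, 17 → R3=17
MOV R5, 27 → R5=27
ADD R3, 5 → R3=17+5=22
NEG R3 → R3=-(22)=-22
LOAD R5, [20] → R5=M[20]=42
ADD R3, R5 → R3=(-22)+42=20
STORE R3, [52] → M[52]=20
halt.

20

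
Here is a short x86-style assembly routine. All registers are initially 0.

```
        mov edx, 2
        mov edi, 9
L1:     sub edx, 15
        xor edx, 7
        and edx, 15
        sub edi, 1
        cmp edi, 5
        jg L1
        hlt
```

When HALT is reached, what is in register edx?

after mov edx, 2: edx=2
after mov edi, 9: edi=9
after sub edx, 15: edx=2-15=-13
after xor edx, 7: edx=(-13)^7=-12
after and edx, 15: edx=(-12)&15=4
after sub edi, 1: edi=9-1=8
cmp edi, 5  (cmp 8,5)
jg L1: taken
after sub edx, 15: edx=4-15=-11
after xor edx, 7: edx=(-11)^7=-14
after and edx, 15: edx=(-14)&15=2
after sub edi, 1: edi=8-1=7
cmp edi, 5  (cmp 7,5)
jg L1: taken
after sub edx, 15: edx=2-15=-13
after xor edx, 7: edx=(-13)^7=-12
after and edx, 15: edx=(-12)&15=4
after sub edi, 1: edi=7-1=6
cmp edi, 5  (cmp 6,5)
jg L1: taken
after sub edx, 15: edx=4-15=-11
after xor edx, 7: edx=(-11)^7=-14
after and edx, 15: edx=(-14)&15=2
after sub edi, 1: edi=6-1=5
cmp edi, 5  (cmp 5,5)
jg L1: not taken
halt.

2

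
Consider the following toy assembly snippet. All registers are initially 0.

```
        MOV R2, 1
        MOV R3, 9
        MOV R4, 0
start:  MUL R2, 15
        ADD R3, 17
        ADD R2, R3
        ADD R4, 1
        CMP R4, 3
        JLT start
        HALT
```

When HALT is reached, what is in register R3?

60

after MOV R2, 1: R2=1
after MOV R3, 9: R3=9
after MOV R4, 0: R4=0
after MUL R2, 15: R2=1*15=15
after ADD R3, 17: R3=9+17=26
after ADD R2, R3: R2=15+26=41
after ADD R4, 1: R4=0+1=1
CMP R4, 3  (cmp 1,3)
JLT start: taken
after MUL R2, 15: R2=41*15=615
after ADD R3, 17: R3=26+17=43
after ADD R2, R3: R2=615+43=658
after ADD R4, 1: R4=1+1=2
CMP R4, 3  (cmp 2,3)
JLT start: taken
after MUL R2, 15: R2=658*15=9870
after ADD R3, 17: R3=43+17=60
after ADD R2, R3: R2=9870+60=9930
after ADD R4, 1: R4=2+1=3
CMP R4, 3  (cmp 3,3)
JLT start: not taken
halt.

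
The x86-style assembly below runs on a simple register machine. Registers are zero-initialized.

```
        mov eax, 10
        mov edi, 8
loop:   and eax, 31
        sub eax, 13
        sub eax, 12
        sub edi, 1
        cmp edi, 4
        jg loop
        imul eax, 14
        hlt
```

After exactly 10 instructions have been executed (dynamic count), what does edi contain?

7

after mov eax, 10: eax=10
after mov edi, 8: edi=8
after and eax, 31: eax=10&31=10
after sub eax, 13: eax=10-13=-3
after sub eax, 12: eax=(-3)-12=-15
after sub edi, 1: edi=8-1=7
cmp edi, 4  (cmp 7,4)
jg loop: taken
after and eax, 31: eax=(-15)&31=17
after sub eax, 13: eax=17-13=4
After step 10: edi = 7.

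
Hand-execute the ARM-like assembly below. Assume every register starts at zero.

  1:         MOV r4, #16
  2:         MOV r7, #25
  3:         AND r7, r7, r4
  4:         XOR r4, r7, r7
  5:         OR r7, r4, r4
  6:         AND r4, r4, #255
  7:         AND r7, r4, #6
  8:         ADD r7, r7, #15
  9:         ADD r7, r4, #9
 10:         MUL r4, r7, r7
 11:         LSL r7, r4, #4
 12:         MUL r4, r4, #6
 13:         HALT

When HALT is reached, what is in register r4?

486

after MOV r4, #16: r4=16
after MOV r7, #25: r7=25
after AND r7, r7, r4: r7=25&16=16
after XOR r4, r7, r7: r4=16^16=0
after OR r7, r4, r4: r7=0|0=0
after AND r4, r4, #255: r4=0&255=0
after AND r7, r4, #6: r7=0&6=0
after ADD r7, r7, #15: r7=0+15=15
after ADD r7, r4, #9: r7=0+9=9
after MUL r4, r7, r7: r4=9*9=81
after LSL r7, r4, #4: r7=81<<4=1296
after MUL r4, r4, #6: r4=81*6=486
halt.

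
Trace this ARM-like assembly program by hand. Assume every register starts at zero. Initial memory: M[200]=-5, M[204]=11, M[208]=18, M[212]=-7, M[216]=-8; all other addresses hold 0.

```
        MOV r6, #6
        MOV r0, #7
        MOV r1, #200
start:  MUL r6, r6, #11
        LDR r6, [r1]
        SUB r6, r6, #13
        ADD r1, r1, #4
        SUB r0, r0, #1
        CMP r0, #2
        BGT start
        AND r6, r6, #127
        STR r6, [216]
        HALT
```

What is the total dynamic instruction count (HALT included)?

41

r6=6
r0=7
r1=200
r6=6*11=66
r6=M[200]=-5
r6=(-5)-13=-18
r1=200+4=204
r0=7-1=6
CMP r0, #2  (cmp 6,2)
BGT start: taken
r6=(-18)*11=-198
r6=M[204]=11
r6=11-13=-2
r1=204+4=208
r0=6-1=5
CMP r0, #2  (cmp 5,2)
BGT start: taken
r6=(-2)*11=-22
r6=M[208]=18
r6=18-13=5
r1=208+4=212
r0=5-1=4
CMP r0, #2  (cmp 4,2)
BGT start: taken
r6=5*11=55
r6=M[212]=-7
r6=(-7)-13=-20
r1=212+4=216
r0=4-1=3
CMP r0, #2  (cmp 3,2)
BGT start: taken
r6=(-20)*11=-220
r6=M[216]=-8
r6=(-8)-13=-21
r1=216+4=220
r0=3-1=2
CMP r0, #2  (cmp 2,2)
BGT start: not taken
r6=(-21)&127=107
STR r6, [216] → M[216]=107
halt.
Total executed instructions: 41.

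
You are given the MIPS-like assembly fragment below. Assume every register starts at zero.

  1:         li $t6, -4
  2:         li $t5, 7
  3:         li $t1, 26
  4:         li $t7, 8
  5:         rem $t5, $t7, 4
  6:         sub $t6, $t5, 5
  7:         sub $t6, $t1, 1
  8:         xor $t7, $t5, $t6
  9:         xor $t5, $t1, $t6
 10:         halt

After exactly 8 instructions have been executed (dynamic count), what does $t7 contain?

25

$t6=-4
$t5=7
$t1=26
$t7=8
$t5=8%4=0
$t6=0-5=-5
$t6=26-1=25
$t7=0^25=25
After step 8: $t7 = 25.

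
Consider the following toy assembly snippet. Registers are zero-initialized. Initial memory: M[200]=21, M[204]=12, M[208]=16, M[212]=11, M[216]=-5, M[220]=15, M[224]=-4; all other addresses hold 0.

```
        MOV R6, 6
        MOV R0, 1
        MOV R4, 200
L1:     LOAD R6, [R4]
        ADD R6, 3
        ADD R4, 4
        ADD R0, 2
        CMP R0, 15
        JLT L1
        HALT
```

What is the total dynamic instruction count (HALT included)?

46

MOV R6, 6 → R6=6
MOV R0, 1 → R0=1
MOV R4, 200 → R4=200
LOAD R6, [R4] → R6=M[200]=21
ADD R6, 3 → R6=21+3=24
ADD R4, 4 → R4=200+4=204
ADD R0, 2 → R0=1+2=3
CMP R0, 15  (cmp 3,15)
JLT L1: taken
LOAD R6, [R4] → R6=M[204]=12
ADD R6, 3 → R6=12+3=15
ADD R4, 4 → R4=204+4=208
ADD R0, 2 → R0=3+2=5
CMP R0, 15  (cmp 5,15)
JLT L1: taken
LOAD R6, [R4] → R6=M[208]=16
ADD R6, 3 → R6=16+3=19
ADD R4, 4 → R4=208+4=212
ADD R0, 2 → R0=5+2=7
CMP R0, 15  (cmp 7,15)
JLT L1: taken
LOAD R6, [R4] → R6=M[212]=11
ADD R6, 3 → R6=11+3=14
ADD R4, 4 → R4=212+4=216
ADD R0, 2 → R0=7+2=9
CMP R0, 15  (cmp 9,15)
JLT L1: taken
LOAD R6, [R4] → R6=M[216]=-5
ADD R6, 3 → R6=(-5)+3=-2
ADD R4, 4 → R4=216+4=220
ADD R0, 2 → R0=9+2=11
CMP R0, 15  (cmp 11,15)
JLT L1: taken
LOAD R6, [R4] → R6=M[220]=15
ADD R6, 3 → R6=15+3=18
ADD R4, 4 → R4=220+4=224
ADD R0, 2 → R0=11+2=13
CMP R0, 15  (cmp 13,15)
JLT L1: taken
LOAD R6, [R4] → R6=M[224]=-4
ADD R6, 3 → R6=(-4)+3=-1
ADD R4, 4 → R4=224+4=228
ADD R0, 2 → R0=13+2=15
CMP R0, 15  (cmp 15,15)
JLT L1: not taken
halt.
Total executed instructions: 46.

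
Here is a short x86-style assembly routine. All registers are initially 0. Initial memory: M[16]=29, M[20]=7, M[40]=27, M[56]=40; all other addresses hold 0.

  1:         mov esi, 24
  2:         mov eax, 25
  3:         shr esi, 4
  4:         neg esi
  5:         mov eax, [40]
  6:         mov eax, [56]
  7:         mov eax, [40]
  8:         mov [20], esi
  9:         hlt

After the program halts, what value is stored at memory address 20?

-1

mov esi, 24 → esi=24
mov eax, 25 → eax=25
shr esi, 4 → esi=24>>4=1
neg esi → esi=-(1)=-1
mov eax, [40] → eax=M[40]=27
mov eax, [56] → eax=M[56]=40
mov eax, [40] → eax=M[40]=27
mov [20], esi → M[20]=-1
halt.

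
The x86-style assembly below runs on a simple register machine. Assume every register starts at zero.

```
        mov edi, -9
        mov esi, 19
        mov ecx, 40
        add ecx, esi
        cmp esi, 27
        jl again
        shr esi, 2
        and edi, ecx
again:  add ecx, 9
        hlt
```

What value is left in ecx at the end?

68

edi=-9
esi=19
ecx=40
ecx=40+19=59
cmp esi, 27  (cmp 19,27)
jl again: taken
ecx=59+9=68
halt.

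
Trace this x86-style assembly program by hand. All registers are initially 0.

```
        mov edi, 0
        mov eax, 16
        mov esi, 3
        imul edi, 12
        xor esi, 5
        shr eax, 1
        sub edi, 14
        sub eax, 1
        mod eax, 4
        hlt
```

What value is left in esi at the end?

6

mov edi, 0 → edi=0
mov eax, 16 → eax=16
mov esi, 3 → esi=3
imul edi, 12 → edi=0*12=0
xor esi, 5 → esi=3^5=6
shr eax, 1 → eax=16>>1=8
sub edi, 14 → edi=0-14=-14
sub eax, 1 → eax=8-1=7
mod eax, 4 → eax=7%4=3
halt.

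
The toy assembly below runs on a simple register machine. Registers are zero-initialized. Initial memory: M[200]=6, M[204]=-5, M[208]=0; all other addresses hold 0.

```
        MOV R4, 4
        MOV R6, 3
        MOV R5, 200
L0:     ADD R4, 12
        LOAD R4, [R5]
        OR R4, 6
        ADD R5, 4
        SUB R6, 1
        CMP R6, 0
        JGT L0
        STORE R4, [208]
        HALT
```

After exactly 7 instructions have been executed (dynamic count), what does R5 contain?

after MOV R4, 4: R4=4
after MOV R6, 3: R6=3
after MOV R5, 200: R5=200
after ADD R4, 12: R4=4+12=16
after LOAD R4, [R5]: R4=M[200]=6
after OR R4, 6: R4=6|6=6
after ADD R5, 4: R5=200+4=204
After step 7: R5 = 204.

204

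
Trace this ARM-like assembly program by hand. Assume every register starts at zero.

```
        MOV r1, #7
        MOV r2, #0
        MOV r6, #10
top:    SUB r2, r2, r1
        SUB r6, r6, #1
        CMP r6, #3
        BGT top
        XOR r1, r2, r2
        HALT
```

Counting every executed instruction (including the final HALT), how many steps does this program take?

33

after MOV r1, #7: r1=7
after MOV r2, #0: r2=0
after MOV r6, #10: r6=10
after SUB r2, r2, r1: r2=0-7=-7
after SUB r6, r6, #1: r6=10-1=9
CMP r6, #3  (cmp 9,3)
BGT top: taken
after SUB r2, r2, r1: r2=(-7)-7=-14
after SUB r6, r6, #1: r6=9-1=8
CMP r6, #3  (cmp 8,3)
BGT top: taken
after SUB r2, r2, r1: r2=(-14)-7=-21
after SUB r6, r6, #1: r6=8-1=7
CMP r6, #3  (cmp 7,3)
BGT top: taken
after SUB r2, r2, r1: r2=(-21)-7=-28
after SUB r6, r6, #1: r6=7-1=6
CMP r6, #3  (cmp 6,3)
BGT top: taken
after SUB r2, r2, r1: r2=(-28)-7=-35
after SUB r6, r6, #1: r6=6-1=5
CMP r6, #3  (cmp 5,3)
BGT top: taken
after SUB r2, r2, r1: r2=(-35)-7=-42
after SUB r6, r6, #1: r6=5-1=4
CMP r6, #3  (cmp 4,3)
BGT top: taken
after SUB r2, r2, r1: r2=(-42)-7=-49
after SUB r6, r6, #1: r6=4-1=3
CMP r6, #3  (cmp 3,3)
BGT top: not taken
after XOR r1, r2, r2: r1=(-49)^(-49)=0
halt.
Total executed instructions: 33.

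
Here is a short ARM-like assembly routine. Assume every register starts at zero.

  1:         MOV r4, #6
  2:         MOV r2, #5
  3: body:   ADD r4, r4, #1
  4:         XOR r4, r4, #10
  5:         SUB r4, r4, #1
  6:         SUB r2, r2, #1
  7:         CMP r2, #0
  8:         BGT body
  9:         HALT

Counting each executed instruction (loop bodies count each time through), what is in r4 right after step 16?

r4=6
r2=5
r4=6+1=7
r4=7^10=13
r4=13-1=12
r2=5-1=4
CMP r2, #0  (cmp 4,0)
BGT body: taken
r4=12+1=13
r4=13^10=7
r4=7-1=6
r2=4-1=3
CMP r2, #0  (cmp 3,0)
BGT body: taken
r4=6+1=7
r4=7^10=13
After step 16: r4 = 13.

13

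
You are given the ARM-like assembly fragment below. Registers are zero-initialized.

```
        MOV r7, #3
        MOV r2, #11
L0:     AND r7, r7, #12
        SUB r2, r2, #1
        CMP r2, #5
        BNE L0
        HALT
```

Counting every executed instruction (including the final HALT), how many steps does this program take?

r7=3
r2=11
r7=3&12=0
r2=11-1=10
CMP r2, #5  (cmp 10,5)
BNE L0: taken
r7=0&12=0
r2=10-1=9
CMP r2, #5  (cmp 9,5)
BNE L0: taken
r7=0&12=0
r2=9-1=8
CMP r2, #5  (cmp 8,5)
BNE L0: taken
r7=0&12=0
r2=8-1=7
CMP r2, #5  (cmp 7,5)
BNE L0: taken
r7=0&12=0
r2=7-1=6
CMP r2, #5  (cmp 6,5)
BNE L0: taken
r7=0&12=0
r2=6-1=5
CMP r2, #5  (cmp 5,5)
BNE L0: not taken
halt.
Total executed instructions: 27.

27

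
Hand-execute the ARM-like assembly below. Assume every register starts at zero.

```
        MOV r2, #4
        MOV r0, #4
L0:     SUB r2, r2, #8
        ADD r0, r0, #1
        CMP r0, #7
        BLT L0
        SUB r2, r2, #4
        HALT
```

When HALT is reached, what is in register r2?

-24

r2=4
r0=4
r2=4-8=-4
r0=4+1=5
CMP r0, #7  (cmp 5,7)
BLT L0: taken
r2=(-4)-8=-12
r0=5+1=6
CMP r0, #7  (cmp 6,7)
BLT L0: taken
r2=(-12)-8=-20
r0=6+1=7
CMP r0, #7  (cmp 7,7)
BLT L0: not taken
r2=(-20)-4=-24
halt.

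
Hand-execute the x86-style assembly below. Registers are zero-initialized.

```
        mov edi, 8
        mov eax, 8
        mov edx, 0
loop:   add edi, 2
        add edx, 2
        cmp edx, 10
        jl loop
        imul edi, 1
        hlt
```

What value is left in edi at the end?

18

after mov edi, 8: edi=8
after mov eax, 8: eax=8
after mov edx, 0: edx=0
after add edi, 2: edi=8+2=10
after add edx, 2: edx=0+2=2
cmp edx, 10  (cmp 2,10)
jl loop: taken
after add edi, 2: edi=10+2=12
after add edx, 2: edx=2+2=4
cmp edx, 10  (cmp 4,10)
jl loop: taken
after add edi, 2: edi=12+2=14
after add edx, 2: edx=4+2=6
cmp edx, 10  (cmp 6,10)
jl loop: taken
after add edi, 2: edi=14+2=16
after add edx, 2: edx=6+2=8
cmp edx, 10  (cmp 8,10)
jl loop: taken
after add edi, 2: edi=16+2=18
after add edx, 2: edx=8+2=10
cmp edx, 10  (cmp 10,10)
jl loop: not taken
after imul edi, 1: edi=18*1=18
halt.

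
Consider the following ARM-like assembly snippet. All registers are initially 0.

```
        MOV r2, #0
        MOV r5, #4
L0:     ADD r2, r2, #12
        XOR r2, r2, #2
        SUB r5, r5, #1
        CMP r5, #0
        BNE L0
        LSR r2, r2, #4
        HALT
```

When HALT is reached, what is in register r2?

r2=0
r5=4
r2=0+12=12
r2=12^2=14
r5=4-1=3
CMP r5, #0  (cmp 3,0)
BNE L0: taken
r2=14+12=26
r2=26^2=24
r5=3-1=2
CMP r5, #0  (cmp 2,0)
BNE L0: taken
r2=24+12=36
r2=36^2=38
r5=2-1=1
CMP r5, #0  (cmp 1,0)
BNE L0: taken
r2=38+12=50
r2=50^2=48
r5=1-1=0
CMP r5, #0  (cmp 0,0)
BNE L0: not taken
r2=48>>4=3
halt.

3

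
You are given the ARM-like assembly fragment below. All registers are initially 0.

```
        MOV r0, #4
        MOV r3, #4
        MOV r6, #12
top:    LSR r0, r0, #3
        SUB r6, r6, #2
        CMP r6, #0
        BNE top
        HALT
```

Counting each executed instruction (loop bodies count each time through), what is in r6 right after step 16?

after MOV r0, #4: r0=4
after MOV r3, #4: r3=4
after MOV r6, #12: r6=12
after LSR r0, r0, #3: r0=4>>3=0
after SUB r6, r6, #2: r6=12-2=10
CMP r6, #0  (cmp 10,0)
BNE top: taken
after LSR r0, r0, #3: r0=0>>3=0
after SUB r6, r6, #2: r6=10-2=8
CMP r6, #0  (cmp 8,0)
BNE top: taken
after LSR r0, r0, #3: r0=0>>3=0
after SUB r6, r6, #2: r6=8-2=6
CMP r6, #0  (cmp 6,0)
BNE top: taken
after LSR r0, r0, #3: r0=0>>3=0
After step 16: r6 = 6.

6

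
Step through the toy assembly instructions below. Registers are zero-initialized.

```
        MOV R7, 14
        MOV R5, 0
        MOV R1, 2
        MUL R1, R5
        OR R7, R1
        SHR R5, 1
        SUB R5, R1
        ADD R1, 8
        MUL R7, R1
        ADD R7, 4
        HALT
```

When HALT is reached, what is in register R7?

MOV R7, 14 → R7=14
MOV R5, 0 → R5=0
MOV R1, 2 → R1=2
MUL R1, R5 → R1=2*0=0
OR R7, R1 → R7=14|0=14
SHR R5, 1 → R5=0>>1=0
SUB R5, R1 → R5=0-0=0
ADD R1, 8 → R1=0+8=8
MUL R7, R1 → R7=14*8=112
ADD R7, 4 → R7=112+4=116
halt.

116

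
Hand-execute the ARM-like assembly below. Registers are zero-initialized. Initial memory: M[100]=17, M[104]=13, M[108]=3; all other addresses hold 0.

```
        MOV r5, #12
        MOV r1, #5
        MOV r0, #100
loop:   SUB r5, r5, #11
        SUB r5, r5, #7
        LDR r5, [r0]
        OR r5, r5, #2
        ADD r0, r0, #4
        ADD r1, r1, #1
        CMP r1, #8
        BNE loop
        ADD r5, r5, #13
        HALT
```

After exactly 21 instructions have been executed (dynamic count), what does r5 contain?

-3

r5=12
r1=5
r0=100
r5=12-11=1
r5=1-7=-6
r5=M[100]=17
r5=17|2=19
r0=100+4=104
r1=5+1=6
CMP r1, #8  (cmp 6,8)
BNE loop: taken
r5=19-11=8
r5=8-7=1
r5=M[104]=13
r5=13|2=15
r0=104+4=108
r1=6+1=7
CMP r1, #8  (cmp 7,8)
BNE loop: taken
r5=15-11=4
r5=4-7=-3
After step 21: r5 = -3.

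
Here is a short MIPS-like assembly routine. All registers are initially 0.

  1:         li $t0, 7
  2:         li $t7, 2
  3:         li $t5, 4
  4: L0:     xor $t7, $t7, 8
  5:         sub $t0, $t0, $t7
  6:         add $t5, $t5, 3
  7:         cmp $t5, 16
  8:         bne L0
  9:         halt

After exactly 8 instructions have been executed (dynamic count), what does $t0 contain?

-3

$t0=7
$t7=2
$t5=4
$t7=2^8=10
$t0=7-10=-3
$t5=4+3=7
cmp $t5, 16  (cmp 7,16)
bne L0: taken
After step 8: $t0 = -3.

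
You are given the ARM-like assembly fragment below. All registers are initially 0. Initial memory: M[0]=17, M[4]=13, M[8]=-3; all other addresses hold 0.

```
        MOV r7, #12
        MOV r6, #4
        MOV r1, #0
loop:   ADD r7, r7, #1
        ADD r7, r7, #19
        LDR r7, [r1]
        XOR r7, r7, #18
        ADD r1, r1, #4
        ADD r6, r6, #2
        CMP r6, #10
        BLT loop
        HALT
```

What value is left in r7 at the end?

-17

after MOV r7, #12: r7=12
after MOV r6, #4: r6=4
after MOV r1, #0: r1=0
after ADD r7, r7, #1: r7=12+1=13
after ADD r7, r7, #19: r7=13+19=32
after LDR r7, [r1]: r7=M[0]=17
after XOR r7, r7, #18: r7=17^18=3
after ADD r1, r1, #4: r1=0+4=4
after ADD r6, r6, #2: r6=4+2=6
CMP r6, #10  (cmp 6,10)
BLT loop: taken
after ADD r7, r7, #1: r7=3+1=4
after ADD r7, r7, #19: r7=4+19=23
after LDR r7, [r1]: r7=M[4]=13
after XOR r7, r7, #18: r7=13^18=31
after ADD r1, r1, #4: r1=4+4=8
after ADD r6, r6, #2: r6=6+2=8
CMP r6, #10  (cmp 8,10)
BLT loop: taken
after ADD r7, r7, #1: r7=31+1=32
after ADD r7, r7, #19: r7=32+19=51
after LDR r7, [r1]: r7=M[8]=-3
after XOR r7, r7, #18: r7=(-3)^18=-17
after ADD r1, r1, #4: r1=8+4=12
after ADD r6, r6, #2: r6=8+2=10
CMP r6, #10  (cmp 10,10)
BLT loop: not taken
halt.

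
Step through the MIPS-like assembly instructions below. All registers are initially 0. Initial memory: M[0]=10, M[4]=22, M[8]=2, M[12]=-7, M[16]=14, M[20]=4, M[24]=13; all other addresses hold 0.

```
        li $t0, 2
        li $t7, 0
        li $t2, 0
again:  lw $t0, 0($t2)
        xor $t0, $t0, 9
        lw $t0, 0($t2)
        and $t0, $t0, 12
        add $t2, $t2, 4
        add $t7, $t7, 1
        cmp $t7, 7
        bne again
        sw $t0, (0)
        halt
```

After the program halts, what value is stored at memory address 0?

12

after li $t0, 2: $t0=2
after li $t7, 0: $t7=0
after li $t2, 0: $t2=0
after lw $t0, 0($t2): $t0=M[0]=10
after xor $t0, $t0, 9: $t0=10^9=3
after lw $t0, 0($t2): $t0=M[0]=10
after and $t0, $t0, 12: $t0=10&12=8
after add $t2, $t2, 4: $t2=0+4=4
after add $t7, $t7, 1: $t7=0+1=1
cmp $t7, 7  (cmp 1,7)
bne again: taken
after lw $t0, 0($t2): $t0=M[4]=22
after xor $t0, $t0, 9: $t0=22^9=31
after lw $t0, 0($t2): $t0=M[4]=22
after and $t0, $t0, 12: $t0=22&12=4
after add $t2, $t2, 4: $t2=4+4=8
after add $t7, $t7, 1: $t7=1+1=2
cmp $t7, 7  (cmp 2,7)
bne again: taken
after lw $t0, 0($t2): $t0=M[8]=2
after xor $t0, $t0, 9: $t0=2^9=11
after lw $t0, 0($t2): $t0=M[8]=2
after and $t0, $t0, 12: $t0=2&12=0
after add $t2, $t2, 4: $t2=8+4=12
after add $t7, $t7, 1: $t7=2+1=3
cmp $t7, 7  (cmp 3,7)
bne again: taken
after lw $t0, 0($t2): $t0=M[12]=-7
after xor $t0, $t0, 9: $t0=(-7)^9=-16
after lw $t0, 0($t2): $t0=M[12]=-7
after and $t0, $t0, 12: $t0=(-7)&12=8
after add $t2, $t2, 4: $t2=12+4=16
after add $t7, $t7, 1: $t7=3+1=4
cmp $t7, 7  (cmp 4,7)
bne again: taken
after lw $t0, 0($t2): $t0=M[16]=14
after xor $t0, $t0, 9: $t0=14^9=7
after lw $t0, 0($t2): $t0=M[16]=14
after and $t0, $t0, 12: $t0=14&12=12
after add $t2, $t2, 4: $t2=16+4=20
after add $t7, $t7, 1: $t7=4+1=5
cmp $t7, 7  (cmp 5,7)
bne again: taken
after lw $t0, 0($t2): $t0=M[20]=4
after xor $t0, $t0, 9: $t0=4^9=13
after lw $t0, 0($t2): $t0=M[20]=4
after and $t0, $t0, 12: $t0=4&12=4
after add $t2, $t2, 4: $t2=20+4=24
after add $t7, $t7, 1: $t7=5+1=6
cmp $t7, 7  (cmp 6,7)
bne again: taken
after lw $t0, 0($t2): $t0=M[24]=13
after xor $t0, $t0, 9: $t0=13^9=4
after lw $t0, 0($t2): $t0=M[24]=13
after and $t0, $t0, 12: $t0=13&12=12
after add $t2, $t2, 4: $t2=24+4=28
after add $t7, $t7, 1: $t7=6+1=7
cmp $t7, 7  (cmp 7,7)
bne again: not taken
sw $t0, (0) → M[0]=12
halt.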